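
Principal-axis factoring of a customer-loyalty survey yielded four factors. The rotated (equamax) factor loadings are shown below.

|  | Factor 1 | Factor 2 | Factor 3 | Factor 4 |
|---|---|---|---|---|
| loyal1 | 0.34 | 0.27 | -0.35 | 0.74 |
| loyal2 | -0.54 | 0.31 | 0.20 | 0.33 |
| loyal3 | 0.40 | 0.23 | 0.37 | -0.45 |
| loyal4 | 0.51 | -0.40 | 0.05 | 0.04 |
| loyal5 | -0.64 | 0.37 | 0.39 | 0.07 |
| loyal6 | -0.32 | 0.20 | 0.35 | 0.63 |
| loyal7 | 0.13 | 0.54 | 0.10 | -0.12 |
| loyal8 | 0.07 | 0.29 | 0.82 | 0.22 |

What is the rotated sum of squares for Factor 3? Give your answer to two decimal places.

1.26

SS loadings for Factor 3 = (-0.35)² + 0.20² + 0.37² + 0.05² + 0.39² + 0.35² + 0.10² + 0.82² = 0.1225 + 0.0400 + 0.1369 + 0.0025 + 0.1521 + 0.1225 + 0.0100 + 0.6724 = 1.2589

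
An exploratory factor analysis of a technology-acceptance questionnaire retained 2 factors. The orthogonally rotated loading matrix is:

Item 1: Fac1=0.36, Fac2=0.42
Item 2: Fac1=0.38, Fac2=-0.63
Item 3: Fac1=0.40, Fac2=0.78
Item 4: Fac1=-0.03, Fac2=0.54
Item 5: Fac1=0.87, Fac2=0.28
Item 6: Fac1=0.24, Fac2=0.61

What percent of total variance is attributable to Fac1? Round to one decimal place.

20.8%

SS loadings for Fac1 = 0.36² + 0.38² + 0.40² + (-0.03)² + 0.87² + 0.24² = 1.2494
With 6 standardized items, total variance = 6. Proportion = 1.2494/6 = 0.2082 → 20.82%.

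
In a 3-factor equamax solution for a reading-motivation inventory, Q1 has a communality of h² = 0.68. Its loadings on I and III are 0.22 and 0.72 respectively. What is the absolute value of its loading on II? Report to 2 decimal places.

Under orthogonal rotation h² = Σλ², so λ_II² = h² − (0.5668) = 0.68 − 0.5668 = 0.1132.
|λ| = √0.1132 = 0.3365.

0.34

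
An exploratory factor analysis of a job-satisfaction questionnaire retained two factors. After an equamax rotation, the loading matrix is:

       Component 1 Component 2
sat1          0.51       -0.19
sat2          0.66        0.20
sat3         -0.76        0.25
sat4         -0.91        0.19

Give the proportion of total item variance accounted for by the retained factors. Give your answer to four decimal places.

SS loadings by factor: 2.1014, 0.1747; total = 2.2761.
Total variance with 4 standardized items is 4, so the solution explains 2.2761/4 = 0.5690.

0.5690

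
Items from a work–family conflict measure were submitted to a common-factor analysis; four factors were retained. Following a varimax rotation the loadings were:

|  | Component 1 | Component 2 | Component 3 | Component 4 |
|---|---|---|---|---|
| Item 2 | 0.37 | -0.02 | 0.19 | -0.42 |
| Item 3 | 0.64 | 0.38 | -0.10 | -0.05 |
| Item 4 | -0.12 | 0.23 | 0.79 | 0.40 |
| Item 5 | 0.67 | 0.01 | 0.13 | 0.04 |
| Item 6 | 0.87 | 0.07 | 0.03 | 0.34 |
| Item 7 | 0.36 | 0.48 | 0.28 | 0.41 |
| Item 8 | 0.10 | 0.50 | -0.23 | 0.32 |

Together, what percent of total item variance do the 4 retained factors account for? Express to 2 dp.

59.08%

SS loadings by factor: 1.9063, 0.6831, 0.8193, 0.7266; total = 4.1353.
Total variance with 7 standardized items is 7, so the solution explains 4.1353/7 = 0.5908 = 59.08%.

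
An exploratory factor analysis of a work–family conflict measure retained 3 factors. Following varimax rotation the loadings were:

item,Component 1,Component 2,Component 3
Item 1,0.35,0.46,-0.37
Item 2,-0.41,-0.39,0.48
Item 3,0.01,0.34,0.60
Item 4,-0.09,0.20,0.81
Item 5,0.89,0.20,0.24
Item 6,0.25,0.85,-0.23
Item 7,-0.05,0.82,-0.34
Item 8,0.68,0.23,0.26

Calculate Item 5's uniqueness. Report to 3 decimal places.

h² = 0.89² + 0.20² + 0.24² = 0.7921 + 0.0400 + 0.0576 = 0.8897
Uniqueness u² = 1 − h² = 1 − 0.8897 = 0.1103

0.110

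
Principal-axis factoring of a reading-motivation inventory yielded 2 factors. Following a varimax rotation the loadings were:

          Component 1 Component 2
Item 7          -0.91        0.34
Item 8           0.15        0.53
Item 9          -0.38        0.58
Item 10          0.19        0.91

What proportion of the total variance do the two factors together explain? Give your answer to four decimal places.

0.6480

Communalities: 0.9437, 0.3034, 0.4808, 0.8642; Σh² = 2.5921.
Total variance with 4 standardized items is 4, so the solution explains 2.5921/4 = 0.6480.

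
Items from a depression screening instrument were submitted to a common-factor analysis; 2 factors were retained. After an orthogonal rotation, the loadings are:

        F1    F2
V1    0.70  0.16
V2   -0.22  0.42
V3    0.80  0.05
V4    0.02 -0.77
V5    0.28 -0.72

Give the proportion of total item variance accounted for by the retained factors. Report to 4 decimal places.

0.5146

SS loadings by factor: 1.2572, 1.3158; total = 2.5730.
Total variance with 5 standardized items is 5, so the solution explains 2.5730/5 = 0.5146.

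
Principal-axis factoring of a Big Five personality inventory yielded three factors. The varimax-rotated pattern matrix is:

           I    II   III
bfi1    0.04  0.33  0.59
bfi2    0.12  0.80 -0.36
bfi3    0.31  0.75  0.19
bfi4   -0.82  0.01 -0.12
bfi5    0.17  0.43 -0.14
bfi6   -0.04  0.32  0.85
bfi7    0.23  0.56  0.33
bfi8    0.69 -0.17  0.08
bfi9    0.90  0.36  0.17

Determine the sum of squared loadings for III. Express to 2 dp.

SS loadings for III = 0.59² + (-0.36)² + 0.19² + (-0.12)² + (-0.14)² + 0.85² + 0.33² + 0.08² + 0.17² = 0.3481 + 0.1296 + 0.0361 + 0.0144 + 0.0196 + 0.7225 + 0.1089 + 0.0064 + 0.0289 = 1.4145

1.41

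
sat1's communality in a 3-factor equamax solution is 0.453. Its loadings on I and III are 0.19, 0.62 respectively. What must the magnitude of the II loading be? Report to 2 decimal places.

0.18

Under orthogonal rotation h² = Σλ², so λ_II² = h² − (0.4205) = 0.453 − 0.4205 = 0.0325.
|λ| = √0.0325 = 0.1803.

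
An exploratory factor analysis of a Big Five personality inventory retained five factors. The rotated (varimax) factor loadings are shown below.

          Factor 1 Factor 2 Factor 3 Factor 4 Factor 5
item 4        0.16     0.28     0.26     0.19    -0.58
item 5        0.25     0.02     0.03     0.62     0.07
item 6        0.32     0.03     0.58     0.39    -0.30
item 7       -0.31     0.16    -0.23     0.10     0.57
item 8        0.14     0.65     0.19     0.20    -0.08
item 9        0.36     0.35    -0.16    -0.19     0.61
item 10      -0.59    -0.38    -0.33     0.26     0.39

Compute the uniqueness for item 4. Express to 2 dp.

h² = 0.16² + 0.28² + 0.26² + 0.19² + (-0.58)² = 0.0256 + 0.0784 + 0.0676 + 0.0361 + 0.3364 = 0.5441
Uniqueness u² = 1 − h² = 1 − 0.5441 = 0.4559

0.46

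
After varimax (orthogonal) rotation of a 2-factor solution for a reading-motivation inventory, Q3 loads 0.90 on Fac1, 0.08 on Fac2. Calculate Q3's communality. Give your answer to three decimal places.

h² = 0.90² + 0.08² = 0.8100 + 0.0064 = 0.8164

0.816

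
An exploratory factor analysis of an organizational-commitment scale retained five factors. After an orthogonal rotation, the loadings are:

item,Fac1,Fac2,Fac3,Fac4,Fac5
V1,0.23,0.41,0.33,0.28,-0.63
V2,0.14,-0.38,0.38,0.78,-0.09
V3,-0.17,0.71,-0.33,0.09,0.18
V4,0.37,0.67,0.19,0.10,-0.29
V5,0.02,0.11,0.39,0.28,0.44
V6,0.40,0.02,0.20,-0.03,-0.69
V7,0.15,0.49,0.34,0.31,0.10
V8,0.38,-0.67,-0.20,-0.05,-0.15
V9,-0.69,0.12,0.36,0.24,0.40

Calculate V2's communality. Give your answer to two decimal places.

h² = 0.14² + (-0.38)² + 0.38² + 0.78² + (-0.09)² = 0.0196 + 0.1444 + 0.1444 + 0.6084 + 0.0081 = 0.9249

0.92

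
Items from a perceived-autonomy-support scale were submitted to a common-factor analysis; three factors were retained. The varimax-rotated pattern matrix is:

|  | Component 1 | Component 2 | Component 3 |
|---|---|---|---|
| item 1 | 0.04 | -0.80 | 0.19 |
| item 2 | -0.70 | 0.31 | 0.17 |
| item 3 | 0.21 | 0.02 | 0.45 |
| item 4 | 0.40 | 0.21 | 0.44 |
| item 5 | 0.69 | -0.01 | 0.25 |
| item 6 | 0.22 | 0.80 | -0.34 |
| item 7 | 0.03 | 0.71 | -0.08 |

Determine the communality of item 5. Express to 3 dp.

0.539

h² = 0.69² + (-0.01)² + 0.25² = 0.4761 + 0.0001 + 0.0625 = 0.5387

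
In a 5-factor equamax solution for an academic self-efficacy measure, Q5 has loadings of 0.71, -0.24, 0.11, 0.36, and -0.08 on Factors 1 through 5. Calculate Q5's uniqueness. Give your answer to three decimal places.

h² = 0.71² + (-0.24)² + 0.11² + 0.36² + (-0.08)² = 0.5041 + 0.0576 + 0.0121 + 0.1296 + 0.0064 = 0.7098
Uniqueness u² = 1 − h² = 1 − 0.7098 = 0.2902

0.290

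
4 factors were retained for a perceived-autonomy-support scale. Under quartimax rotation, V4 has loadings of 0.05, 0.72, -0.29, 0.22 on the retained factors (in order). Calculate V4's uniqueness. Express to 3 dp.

h² = 0.05² + 0.72² + (-0.29)² + 0.22² = 0.0025 + 0.5184 + 0.0841 + 0.0484 = 0.6534
Uniqueness u² = 1 − h² = 1 − 0.6534 = 0.3466

0.347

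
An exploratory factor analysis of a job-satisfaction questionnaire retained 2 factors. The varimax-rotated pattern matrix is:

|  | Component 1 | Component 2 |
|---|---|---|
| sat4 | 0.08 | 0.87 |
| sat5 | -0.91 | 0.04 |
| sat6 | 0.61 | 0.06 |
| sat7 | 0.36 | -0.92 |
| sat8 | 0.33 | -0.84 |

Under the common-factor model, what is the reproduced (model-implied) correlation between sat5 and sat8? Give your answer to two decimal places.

r̂ = Σ λ_i·λ_j across factors = (-0.91)(0.33) + (0.04)(-0.84)
  = -0.3003 -0.0336 = -0.3339

-0.33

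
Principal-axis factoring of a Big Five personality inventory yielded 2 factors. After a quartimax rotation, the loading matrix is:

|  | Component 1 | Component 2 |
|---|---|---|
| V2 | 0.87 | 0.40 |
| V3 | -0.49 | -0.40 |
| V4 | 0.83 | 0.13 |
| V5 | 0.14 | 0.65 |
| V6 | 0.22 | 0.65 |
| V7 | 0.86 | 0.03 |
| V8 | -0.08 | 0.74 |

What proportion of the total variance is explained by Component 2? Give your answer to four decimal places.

0.2472

SS loadings for Component 2 = 0.40² + (-0.40)² + 0.13² + 0.65² + 0.65² + 0.03² + 0.74² = 1.7304
Proportion of variance = 1.7304 / 7 = 0.2472.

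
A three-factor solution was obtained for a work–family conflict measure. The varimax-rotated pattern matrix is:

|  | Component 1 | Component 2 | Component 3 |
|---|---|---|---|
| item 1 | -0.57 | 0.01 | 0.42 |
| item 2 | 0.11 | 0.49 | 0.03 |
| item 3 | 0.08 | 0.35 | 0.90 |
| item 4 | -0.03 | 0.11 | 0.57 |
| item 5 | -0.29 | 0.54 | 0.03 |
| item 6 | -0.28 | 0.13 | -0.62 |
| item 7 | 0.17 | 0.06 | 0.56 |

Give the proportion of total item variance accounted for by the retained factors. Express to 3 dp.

Communalities: 0.5014, 0.2531, 0.9389, 0.3379, 0.3766, 0.4797, 0.3461; Σh² = 3.2337.
Total variance with 7 standardized items is 7, so the solution explains 3.2337/7 = 0.4620.

0.462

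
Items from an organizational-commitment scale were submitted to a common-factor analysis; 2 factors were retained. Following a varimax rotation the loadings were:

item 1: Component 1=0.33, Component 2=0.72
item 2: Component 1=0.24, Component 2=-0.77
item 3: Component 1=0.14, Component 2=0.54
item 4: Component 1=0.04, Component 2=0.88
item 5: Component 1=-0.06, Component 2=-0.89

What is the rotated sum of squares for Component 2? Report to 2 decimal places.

SS loadings for Component 2 = 0.72² + (-0.77)² + 0.54² + 0.88² + (-0.89)² = 0.5184 + 0.5929 + 0.2916 + 0.7744 + 0.7921 = 2.9694

2.97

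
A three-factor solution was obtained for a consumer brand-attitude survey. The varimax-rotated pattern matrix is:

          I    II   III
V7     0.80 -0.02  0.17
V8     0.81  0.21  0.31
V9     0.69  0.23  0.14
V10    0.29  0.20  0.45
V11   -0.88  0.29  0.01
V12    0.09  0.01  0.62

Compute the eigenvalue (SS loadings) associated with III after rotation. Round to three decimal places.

SS loadings for III = 0.17² + 0.31² + 0.14² + 0.45² + 0.01² + 0.62² = 0.0289 + 0.0961 + 0.0196 + 0.2025 + 0.0001 + 0.3844 = 0.7316

0.732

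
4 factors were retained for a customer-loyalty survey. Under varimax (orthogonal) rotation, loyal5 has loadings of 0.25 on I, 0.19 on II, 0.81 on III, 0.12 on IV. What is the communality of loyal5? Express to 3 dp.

0.769

h² = 0.25² + 0.19² + 0.81² + 0.12² = 0.0625 + 0.0361 + 0.6561 + 0.0144 = 0.7691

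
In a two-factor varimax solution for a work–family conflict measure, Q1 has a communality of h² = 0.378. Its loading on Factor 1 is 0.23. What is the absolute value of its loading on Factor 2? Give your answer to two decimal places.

Under orthogonal rotation h² = Σλ², so λ_Factor 2² = h² − (0.0529) = 0.378 − 0.0529 = 0.3251.
|λ| = √0.3251 = 0.5702.

0.57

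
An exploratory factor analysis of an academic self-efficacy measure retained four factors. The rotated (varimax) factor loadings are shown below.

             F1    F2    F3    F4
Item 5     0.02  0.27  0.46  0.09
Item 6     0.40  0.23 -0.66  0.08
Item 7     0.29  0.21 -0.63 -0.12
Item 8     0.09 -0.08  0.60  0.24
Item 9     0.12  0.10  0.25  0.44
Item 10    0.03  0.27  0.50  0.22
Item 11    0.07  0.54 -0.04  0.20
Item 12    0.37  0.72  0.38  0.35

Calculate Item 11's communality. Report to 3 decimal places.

0.338

h² = 0.07² + 0.54² + (-0.04)² + 0.20² = 0.0049 + 0.2916 + 0.0016 + 0.0400 = 0.3381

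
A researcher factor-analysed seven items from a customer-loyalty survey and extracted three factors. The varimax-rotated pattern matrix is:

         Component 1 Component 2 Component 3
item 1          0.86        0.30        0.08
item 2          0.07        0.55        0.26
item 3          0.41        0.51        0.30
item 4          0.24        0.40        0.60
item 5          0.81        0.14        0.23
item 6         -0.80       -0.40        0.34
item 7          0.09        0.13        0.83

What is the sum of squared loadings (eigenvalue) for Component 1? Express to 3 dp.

2.274

SS loadings for Component 1 = 0.86² + 0.07² + 0.41² + 0.24² + 0.81² + (-0.80)² + 0.09² = 0.7396 + 0.0049 + 0.1681 + 0.0576 + 0.6561 + 0.6400 + 0.0081 = 2.2744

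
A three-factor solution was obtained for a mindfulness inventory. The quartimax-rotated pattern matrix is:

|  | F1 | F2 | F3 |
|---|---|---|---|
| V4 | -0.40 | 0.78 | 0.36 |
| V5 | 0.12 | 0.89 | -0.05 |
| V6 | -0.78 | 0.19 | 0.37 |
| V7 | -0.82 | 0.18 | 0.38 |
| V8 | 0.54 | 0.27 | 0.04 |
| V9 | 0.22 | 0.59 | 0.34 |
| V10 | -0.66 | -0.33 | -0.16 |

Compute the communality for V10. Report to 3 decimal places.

0.570

h² = (-0.66)² + (-0.33)² + (-0.16)² = 0.4356 + 0.1089 + 0.0256 = 0.5701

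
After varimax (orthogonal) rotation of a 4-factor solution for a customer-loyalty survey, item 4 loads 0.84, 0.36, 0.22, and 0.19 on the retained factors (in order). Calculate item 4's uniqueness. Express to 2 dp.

h² = 0.84² + 0.36² + 0.22² + 0.19² = 0.7056 + 0.1296 + 0.0484 + 0.0361 = 0.9197
Uniqueness u² = 1 − h² = 1 − 0.9197 = 0.0803

0.08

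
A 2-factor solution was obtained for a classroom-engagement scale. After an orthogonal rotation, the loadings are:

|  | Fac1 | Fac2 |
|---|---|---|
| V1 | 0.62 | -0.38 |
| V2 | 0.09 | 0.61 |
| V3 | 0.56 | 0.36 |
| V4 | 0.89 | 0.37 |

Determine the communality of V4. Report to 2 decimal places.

h² = 0.89² + 0.37² = 0.7921 + 0.1369 = 0.9290

0.93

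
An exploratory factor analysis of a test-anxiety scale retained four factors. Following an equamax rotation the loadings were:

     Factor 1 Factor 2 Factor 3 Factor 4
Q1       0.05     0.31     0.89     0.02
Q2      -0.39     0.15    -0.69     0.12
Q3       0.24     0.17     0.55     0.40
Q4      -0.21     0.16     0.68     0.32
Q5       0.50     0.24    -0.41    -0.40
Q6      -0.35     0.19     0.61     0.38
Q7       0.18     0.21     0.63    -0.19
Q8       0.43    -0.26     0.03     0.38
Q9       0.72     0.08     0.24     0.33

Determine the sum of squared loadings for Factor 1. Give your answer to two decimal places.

SS loadings for Factor 1 = 0.05² + (-0.39)² + 0.24² + (-0.21)² + 0.50² + (-0.35)² + 0.18² + 0.43² + 0.72² = 0.0025 + 0.1521 + 0.0576 + 0.0441 + 0.2500 + 0.1225 + 0.0324 + 0.1849 + 0.5184 = 1.3645

1.36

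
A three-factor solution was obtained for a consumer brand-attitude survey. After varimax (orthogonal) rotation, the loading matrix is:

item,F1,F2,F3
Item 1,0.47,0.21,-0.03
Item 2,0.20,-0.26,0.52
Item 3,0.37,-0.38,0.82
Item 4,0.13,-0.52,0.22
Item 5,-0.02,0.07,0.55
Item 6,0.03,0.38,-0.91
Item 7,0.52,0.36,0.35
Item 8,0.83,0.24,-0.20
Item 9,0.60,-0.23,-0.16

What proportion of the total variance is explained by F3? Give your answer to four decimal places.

SS loadings for F3 = (-0.03)² + 0.52² + 0.82² + 0.22² + 0.55² + (-0.91)² + 0.35² + (-0.20)² + (-0.16)² = 2.3108
Proportion of variance = 2.3108 / 9 = 0.2568.

0.2568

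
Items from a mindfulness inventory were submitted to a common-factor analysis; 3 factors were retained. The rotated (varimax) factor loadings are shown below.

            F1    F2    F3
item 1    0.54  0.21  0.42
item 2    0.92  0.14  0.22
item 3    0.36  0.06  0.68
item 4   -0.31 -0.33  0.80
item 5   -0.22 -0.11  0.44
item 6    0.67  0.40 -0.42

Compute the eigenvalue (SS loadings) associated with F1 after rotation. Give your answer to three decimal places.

SS loadings for F1 = 0.54² + 0.92² + 0.36² + (-0.31)² + (-0.22)² + 0.67² = 0.2916 + 0.8464 + 0.1296 + 0.0961 + 0.0484 + 0.4489 = 1.8610

1.861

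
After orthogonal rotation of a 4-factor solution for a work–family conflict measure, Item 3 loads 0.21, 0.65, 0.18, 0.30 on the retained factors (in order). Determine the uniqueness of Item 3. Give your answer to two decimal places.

0.41

h² = 0.21² + 0.65² + 0.18² + 0.30² = 0.0441 + 0.4225 + 0.0324 + 0.0900 = 0.5890
Uniqueness u² = 1 − h² = 1 − 0.5890 = 0.4110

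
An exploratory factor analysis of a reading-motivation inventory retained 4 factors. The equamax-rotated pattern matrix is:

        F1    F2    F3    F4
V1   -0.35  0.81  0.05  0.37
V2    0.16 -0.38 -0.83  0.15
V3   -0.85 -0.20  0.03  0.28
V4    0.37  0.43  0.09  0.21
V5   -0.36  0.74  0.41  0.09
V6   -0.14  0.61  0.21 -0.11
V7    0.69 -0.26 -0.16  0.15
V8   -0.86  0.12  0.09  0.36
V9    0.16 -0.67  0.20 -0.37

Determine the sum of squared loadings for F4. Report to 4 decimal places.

0.5911

SS loadings for F4 = 0.37² + 0.15² + 0.28² + 0.21² + 0.09² + (-0.11)² + 0.15² + 0.36² + (-0.37)² = 0.1369 + 0.0225 + 0.0784 + 0.0441 + 0.0081 + 0.0121 + 0.0225 + 0.1296 + 0.1369 = 0.5911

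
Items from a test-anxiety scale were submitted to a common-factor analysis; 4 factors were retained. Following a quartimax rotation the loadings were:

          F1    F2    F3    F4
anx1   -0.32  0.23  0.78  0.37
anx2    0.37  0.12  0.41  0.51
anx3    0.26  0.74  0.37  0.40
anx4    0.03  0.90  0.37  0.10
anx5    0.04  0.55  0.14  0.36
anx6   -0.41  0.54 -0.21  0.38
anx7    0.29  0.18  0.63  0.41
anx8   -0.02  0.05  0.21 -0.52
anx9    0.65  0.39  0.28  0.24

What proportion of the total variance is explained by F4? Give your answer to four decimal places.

SS loadings for F4 = 0.37² + 0.51² + 0.40² + 0.10² + 0.36² + 0.38² + 0.41² + (-0.52)² + 0.24² = 1.3371
Proportion of variance = 1.3371 / 9 = 0.1486.

0.1486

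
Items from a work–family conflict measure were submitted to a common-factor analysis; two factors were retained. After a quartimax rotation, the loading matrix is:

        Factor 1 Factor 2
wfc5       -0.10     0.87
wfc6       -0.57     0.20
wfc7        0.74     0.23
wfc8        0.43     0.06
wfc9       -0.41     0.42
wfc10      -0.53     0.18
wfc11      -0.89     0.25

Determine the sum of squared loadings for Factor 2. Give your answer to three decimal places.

SS loadings for Factor 2 = 0.87² + 0.20² + 0.23² + 0.06² + 0.42² + 0.18² + 0.25² = 0.7569 + 0.0400 + 0.0529 + 0.0036 + 0.1764 + 0.0324 + 0.0625 = 1.1247

1.125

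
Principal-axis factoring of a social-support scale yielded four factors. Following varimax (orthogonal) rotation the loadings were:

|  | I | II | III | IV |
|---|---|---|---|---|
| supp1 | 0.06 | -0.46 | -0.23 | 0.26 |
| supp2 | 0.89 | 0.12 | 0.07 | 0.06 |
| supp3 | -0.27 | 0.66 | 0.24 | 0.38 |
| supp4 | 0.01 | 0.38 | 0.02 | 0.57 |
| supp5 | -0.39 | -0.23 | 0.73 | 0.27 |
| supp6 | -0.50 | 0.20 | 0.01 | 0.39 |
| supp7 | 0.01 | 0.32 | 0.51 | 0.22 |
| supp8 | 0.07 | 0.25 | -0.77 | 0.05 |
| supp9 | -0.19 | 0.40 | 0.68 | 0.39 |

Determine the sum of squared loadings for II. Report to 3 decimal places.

1.224

SS loadings for II = (-0.46)² + 0.12² + 0.66² + 0.38² + (-0.23)² + 0.20² + 0.32² + 0.25² + 0.40² = 0.2116 + 0.0144 + 0.4356 + 0.1444 + 0.0529 + 0.0400 + 0.1024 + 0.0625 + 0.1600 = 1.2238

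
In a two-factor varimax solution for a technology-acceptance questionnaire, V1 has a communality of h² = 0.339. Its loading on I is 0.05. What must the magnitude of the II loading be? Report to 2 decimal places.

Under orthogonal rotation h² = Σλ², so λ_II² = h² − (0.0025) = 0.339 − 0.0025 = 0.3365.
|λ| = √0.3365 = 0.5801.

0.58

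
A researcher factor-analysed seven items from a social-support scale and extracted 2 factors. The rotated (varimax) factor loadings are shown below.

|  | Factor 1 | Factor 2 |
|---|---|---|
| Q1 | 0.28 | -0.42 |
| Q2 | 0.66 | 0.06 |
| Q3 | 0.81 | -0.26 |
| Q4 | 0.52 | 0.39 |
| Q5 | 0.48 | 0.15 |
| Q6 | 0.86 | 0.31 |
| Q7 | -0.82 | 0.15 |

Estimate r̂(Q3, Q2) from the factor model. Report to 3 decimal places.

r̂ = Σ λ_i·λ_j across factors = (0.81)(0.66) + (-0.26)(0.06)
  = +0.5346 -0.0156 = 0.5190

0.519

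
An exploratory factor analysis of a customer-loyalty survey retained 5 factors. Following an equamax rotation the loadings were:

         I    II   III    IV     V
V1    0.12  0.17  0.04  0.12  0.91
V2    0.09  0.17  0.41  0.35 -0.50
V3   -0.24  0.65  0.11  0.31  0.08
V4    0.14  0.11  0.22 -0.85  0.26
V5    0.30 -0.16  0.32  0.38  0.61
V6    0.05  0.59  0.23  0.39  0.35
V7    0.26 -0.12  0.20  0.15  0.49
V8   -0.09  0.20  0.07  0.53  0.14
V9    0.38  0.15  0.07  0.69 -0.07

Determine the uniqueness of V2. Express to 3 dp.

h² = 0.09² + 0.17² + 0.41² + 0.35² + (-0.50)² = 0.0081 + 0.0289 + 0.1681 + 0.1225 + 0.2500 = 0.5776
Uniqueness u² = 1 − h² = 1 − 0.5776 = 0.4224

0.422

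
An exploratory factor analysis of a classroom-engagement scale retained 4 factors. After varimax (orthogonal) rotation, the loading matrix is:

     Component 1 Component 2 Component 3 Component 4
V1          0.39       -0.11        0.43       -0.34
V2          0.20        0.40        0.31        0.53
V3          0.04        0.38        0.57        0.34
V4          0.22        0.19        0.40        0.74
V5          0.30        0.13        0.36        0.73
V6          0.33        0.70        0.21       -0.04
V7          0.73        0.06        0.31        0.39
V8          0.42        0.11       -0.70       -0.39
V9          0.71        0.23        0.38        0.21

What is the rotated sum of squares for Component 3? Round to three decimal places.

SS loadings for Component 3 = 0.43² + 0.31² + 0.57² + 0.40² + 0.36² + 0.21² + 0.31² + (-0.70)² + 0.38² = 0.1849 + 0.0961 + 0.3249 + 0.1600 + 0.1296 + 0.0441 + 0.0961 + 0.4900 + 0.1444 = 1.6701

1.670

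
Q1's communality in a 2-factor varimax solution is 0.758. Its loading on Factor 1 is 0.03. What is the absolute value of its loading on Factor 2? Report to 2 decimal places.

0.87

Under orthogonal rotation h² = Σλ², so λ_Factor 2² = h² − (0.0009) = 0.758 − 0.0009 = 0.7571.
|λ| = √0.7571 = 0.8701.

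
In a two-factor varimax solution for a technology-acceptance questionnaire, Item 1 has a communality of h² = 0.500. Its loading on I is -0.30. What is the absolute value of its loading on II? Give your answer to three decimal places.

Under orthogonal rotation h² = Σλ², so λ_II² = h² − (0.0900) = 0.500 − 0.0900 = 0.4100.
|λ| = √0.4100 = 0.6403.

0.640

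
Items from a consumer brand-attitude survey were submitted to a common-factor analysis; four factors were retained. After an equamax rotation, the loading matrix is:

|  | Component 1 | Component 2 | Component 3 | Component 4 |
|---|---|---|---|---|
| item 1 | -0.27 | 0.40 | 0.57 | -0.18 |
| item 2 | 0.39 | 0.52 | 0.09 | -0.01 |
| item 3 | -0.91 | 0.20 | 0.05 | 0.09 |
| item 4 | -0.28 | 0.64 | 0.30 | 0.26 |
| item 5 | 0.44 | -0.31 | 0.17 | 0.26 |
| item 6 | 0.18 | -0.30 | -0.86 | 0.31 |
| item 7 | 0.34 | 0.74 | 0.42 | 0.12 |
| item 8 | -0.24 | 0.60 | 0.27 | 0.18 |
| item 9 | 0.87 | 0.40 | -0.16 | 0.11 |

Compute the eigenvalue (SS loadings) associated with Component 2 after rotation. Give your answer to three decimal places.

2.134

SS loadings for Component 2 = 0.40² + 0.52² + 0.20² + 0.64² + (-0.31)² + (-0.30)² + 0.74² + 0.60² + 0.40² = 0.1600 + 0.2704 + 0.0400 + 0.4096 + 0.0961 + 0.0900 + 0.5476 + 0.3600 + 0.1600 = 2.1337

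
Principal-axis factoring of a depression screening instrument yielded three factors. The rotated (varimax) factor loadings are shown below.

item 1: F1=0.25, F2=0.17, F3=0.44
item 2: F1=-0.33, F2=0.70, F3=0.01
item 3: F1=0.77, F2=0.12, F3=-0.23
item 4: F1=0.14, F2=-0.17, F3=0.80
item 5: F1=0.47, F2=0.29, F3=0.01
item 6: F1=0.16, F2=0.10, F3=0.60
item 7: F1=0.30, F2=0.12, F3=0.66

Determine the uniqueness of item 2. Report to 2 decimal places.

h² = (-0.33)² + 0.70² + 0.01² = 0.1089 + 0.4900 + 0.0001 = 0.5990
Uniqueness u² = 1 − h² = 1 − 0.5990 = 0.4010

0.40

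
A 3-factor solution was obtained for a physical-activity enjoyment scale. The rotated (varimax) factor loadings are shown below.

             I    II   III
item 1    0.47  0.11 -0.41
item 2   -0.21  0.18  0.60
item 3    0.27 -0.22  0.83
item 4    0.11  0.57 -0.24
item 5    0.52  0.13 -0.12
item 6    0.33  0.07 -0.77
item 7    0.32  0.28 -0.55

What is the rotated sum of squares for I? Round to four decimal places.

SS loadings for I = 0.47² + (-0.21)² + 0.27² + 0.11² + 0.52² + 0.33² + 0.32² = 0.2209 + 0.0441 + 0.0729 + 0.0121 + 0.2704 + 0.1089 + 0.1024 = 0.8317

0.8317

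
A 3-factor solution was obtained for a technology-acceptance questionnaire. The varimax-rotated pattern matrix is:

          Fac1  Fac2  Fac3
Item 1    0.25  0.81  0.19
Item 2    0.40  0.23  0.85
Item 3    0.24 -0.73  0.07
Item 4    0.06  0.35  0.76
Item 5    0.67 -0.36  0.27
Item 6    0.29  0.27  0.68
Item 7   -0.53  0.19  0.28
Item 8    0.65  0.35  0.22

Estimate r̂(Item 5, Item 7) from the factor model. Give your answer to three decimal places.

r̂ = Σ λ_i·λ_j across factors = (0.67)(-0.53) + (-0.36)(0.19) + (0.27)(0.28)
  = -0.3551 -0.0684 +0.0756 = -0.3479

-0.348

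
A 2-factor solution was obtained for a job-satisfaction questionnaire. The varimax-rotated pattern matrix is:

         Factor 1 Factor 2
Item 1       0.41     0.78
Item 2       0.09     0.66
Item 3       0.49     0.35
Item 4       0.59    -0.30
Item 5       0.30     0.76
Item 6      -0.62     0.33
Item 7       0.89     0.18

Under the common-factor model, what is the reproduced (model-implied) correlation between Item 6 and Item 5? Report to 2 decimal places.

0.06

r̂ = Σ λ_i·λ_j across factors = (-0.62)(0.30) + (0.33)(0.76)
  = -0.1860 +0.2508 = 0.0648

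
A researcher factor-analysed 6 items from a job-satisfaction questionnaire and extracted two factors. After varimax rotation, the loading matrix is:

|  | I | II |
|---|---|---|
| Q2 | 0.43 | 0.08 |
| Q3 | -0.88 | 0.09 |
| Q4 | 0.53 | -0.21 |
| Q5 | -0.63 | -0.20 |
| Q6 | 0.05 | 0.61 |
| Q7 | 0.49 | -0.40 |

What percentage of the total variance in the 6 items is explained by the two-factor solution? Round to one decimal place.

41.8%

SS loadings by factor: 1.8797, 0.6307; total = 2.5104.
Total variance with 6 standardized items is 6, so the solution explains 2.5104/6 = 0.4184 = 41.84%.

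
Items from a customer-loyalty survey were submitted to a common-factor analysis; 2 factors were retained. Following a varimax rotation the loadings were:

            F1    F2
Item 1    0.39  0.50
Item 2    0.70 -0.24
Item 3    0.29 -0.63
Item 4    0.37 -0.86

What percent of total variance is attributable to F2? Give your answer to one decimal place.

SS loadings for F2 = 0.50² + (-0.24)² + (-0.63)² + (-0.86)² = 1.4441
With 4 standardized items, total variance = 4. Proportion = 1.4441/4 = 0.3610 → 36.10%.

36.1%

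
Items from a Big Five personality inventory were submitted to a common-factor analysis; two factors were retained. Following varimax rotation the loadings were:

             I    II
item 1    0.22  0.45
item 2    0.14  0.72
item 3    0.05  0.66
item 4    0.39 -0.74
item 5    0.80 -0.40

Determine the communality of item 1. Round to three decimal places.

h² = 0.22² + 0.45² = 0.0484 + 0.2025 = 0.2509

0.251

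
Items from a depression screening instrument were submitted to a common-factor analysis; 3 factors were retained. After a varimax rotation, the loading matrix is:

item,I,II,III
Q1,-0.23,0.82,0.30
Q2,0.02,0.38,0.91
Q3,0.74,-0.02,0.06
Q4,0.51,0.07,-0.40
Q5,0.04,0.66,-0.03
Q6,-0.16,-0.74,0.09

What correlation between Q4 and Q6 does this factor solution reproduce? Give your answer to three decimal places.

r̂ = Σ λ_i·λ_j across factors = (0.51)(-0.16) + (0.07)(-0.74) + (-0.40)(0.09)
  = -0.0816 -0.0518 -0.0360 = -0.1694

-0.169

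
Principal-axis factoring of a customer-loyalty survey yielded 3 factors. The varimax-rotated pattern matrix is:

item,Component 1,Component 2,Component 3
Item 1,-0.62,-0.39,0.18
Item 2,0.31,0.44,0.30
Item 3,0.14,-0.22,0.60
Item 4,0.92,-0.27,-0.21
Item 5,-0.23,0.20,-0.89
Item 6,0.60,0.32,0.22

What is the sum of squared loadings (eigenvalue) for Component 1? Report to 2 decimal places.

SS loadings for Component 1 = (-0.62)² + 0.31² + 0.14² + 0.92² + (-0.23)² + 0.60² = 0.3844 + 0.0961 + 0.0196 + 0.8464 + 0.0529 + 0.3600 = 1.7594

1.76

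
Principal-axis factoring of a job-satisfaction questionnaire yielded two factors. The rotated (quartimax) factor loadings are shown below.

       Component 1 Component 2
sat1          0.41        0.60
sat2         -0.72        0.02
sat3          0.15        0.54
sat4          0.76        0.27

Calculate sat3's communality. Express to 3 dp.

0.314

h² = 0.15² + 0.54² = 0.0225 + 0.2916 = 0.3141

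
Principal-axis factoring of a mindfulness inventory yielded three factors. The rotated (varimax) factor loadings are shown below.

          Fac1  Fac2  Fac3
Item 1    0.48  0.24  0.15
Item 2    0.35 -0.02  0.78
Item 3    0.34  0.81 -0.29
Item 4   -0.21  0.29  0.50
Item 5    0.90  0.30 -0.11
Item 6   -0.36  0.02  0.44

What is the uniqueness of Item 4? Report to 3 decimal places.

0.622

h² = (-0.21)² + 0.29² + 0.50² = 0.0441 + 0.0841 + 0.2500 = 0.3782
Uniqueness u² = 1 − h² = 1 − 0.3782 = 0.6218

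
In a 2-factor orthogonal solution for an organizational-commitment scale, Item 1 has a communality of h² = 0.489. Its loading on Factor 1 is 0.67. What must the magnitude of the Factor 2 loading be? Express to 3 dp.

Under orthogonal rotation h² = Σλ², so λ_Factor 2² = h² − (0.4489) = 0.489 − 0.4489 = 0.0401.
|λ| = √0.0401 = 0.2002.

0.200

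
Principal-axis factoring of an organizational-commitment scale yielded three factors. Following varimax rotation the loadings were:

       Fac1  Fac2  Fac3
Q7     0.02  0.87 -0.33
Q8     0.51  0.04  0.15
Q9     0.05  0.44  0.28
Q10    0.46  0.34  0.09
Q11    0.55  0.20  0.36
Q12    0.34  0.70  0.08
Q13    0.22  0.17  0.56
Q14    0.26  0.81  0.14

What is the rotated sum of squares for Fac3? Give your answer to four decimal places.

SS loadings for Fac3 = (-0.33)² + 0.15² + 0.28² + 0.09² + 0.36² + 0.08² + 0.56² + 0.14² = 0.1089 + 0.0225 + 0.0784 + 0.0081 + 0.1296 + 0.0064 + 0.3136 + 0.0196 = 0.6871

0.6871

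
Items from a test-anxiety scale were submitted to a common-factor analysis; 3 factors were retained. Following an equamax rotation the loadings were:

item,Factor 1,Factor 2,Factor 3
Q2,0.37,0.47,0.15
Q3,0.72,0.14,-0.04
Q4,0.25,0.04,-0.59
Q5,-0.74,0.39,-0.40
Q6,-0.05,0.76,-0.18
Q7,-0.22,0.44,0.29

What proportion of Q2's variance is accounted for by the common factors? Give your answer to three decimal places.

0.380

h² = 0.37² + 0.47² + 0.15² = 0.1369 + 0.2209 + 0.0225 = 0.3803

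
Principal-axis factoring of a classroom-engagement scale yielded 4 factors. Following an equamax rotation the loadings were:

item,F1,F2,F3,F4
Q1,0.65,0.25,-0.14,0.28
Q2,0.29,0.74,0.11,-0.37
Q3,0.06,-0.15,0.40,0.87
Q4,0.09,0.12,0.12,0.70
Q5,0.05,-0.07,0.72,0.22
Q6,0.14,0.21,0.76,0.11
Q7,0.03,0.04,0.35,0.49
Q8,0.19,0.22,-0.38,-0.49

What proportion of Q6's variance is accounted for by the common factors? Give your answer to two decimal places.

h² = 0.14² + 0.21² + 0.76² + 0.11² = 0.0196 + 0.0441 + 0.5776 + 0.0121 = 0.6534

0.65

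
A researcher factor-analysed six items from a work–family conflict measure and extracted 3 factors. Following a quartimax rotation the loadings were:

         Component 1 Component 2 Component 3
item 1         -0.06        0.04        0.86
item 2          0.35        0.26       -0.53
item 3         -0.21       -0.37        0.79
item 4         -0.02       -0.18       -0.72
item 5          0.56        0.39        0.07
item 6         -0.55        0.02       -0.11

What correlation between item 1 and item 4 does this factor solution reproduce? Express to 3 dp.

r̂ = Σ λ_i·λ_j across factors = (-0.06)(-0.02) + (0.04)(-0.18) + (0.86)(-0.72)
  = +0.0012 -0.0072 -0.6192 = -0.6252

-0.625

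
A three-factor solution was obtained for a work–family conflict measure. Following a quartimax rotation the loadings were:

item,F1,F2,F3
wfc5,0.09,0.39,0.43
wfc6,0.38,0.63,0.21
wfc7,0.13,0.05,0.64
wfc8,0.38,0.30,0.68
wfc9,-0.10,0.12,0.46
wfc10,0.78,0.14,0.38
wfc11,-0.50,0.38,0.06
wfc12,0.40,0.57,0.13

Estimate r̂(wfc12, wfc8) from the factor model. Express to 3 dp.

0.411

r̂ = Σ λ_i·λ_j across factors = (0.40)(0.38) + (0.57)(0.30) + (0.13)(0.68)
  = +0.1520 +0.1710 +0.0884 = 0.4114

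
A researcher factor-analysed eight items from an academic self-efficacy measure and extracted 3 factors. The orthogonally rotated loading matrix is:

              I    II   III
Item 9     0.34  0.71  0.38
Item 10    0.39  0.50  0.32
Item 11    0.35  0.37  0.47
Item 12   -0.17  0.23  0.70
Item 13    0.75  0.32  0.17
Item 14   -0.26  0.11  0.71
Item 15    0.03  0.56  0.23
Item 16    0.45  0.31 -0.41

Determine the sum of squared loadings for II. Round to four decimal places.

1.4681

SS loadings for II = 0.71² + 0.50² + 0.37² + 0.23² + 0.32² + 0.11² + 0.56² + 0.31² = 0.5041 + 0.2500 + 0.1369 + 0.0529 + 0.1024 + 0.0121 + 0.3136 + 0.0961 = 1.4681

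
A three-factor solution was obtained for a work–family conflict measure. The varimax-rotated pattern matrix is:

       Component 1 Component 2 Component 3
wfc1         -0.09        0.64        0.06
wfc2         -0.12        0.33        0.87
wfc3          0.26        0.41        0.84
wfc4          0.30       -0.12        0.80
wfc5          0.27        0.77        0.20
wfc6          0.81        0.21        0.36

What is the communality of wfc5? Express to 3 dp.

h² = 0.27² + 0.77² + 0.20² = 0.0729 + 0.5929 + 0.0400 = 0.7058

0.706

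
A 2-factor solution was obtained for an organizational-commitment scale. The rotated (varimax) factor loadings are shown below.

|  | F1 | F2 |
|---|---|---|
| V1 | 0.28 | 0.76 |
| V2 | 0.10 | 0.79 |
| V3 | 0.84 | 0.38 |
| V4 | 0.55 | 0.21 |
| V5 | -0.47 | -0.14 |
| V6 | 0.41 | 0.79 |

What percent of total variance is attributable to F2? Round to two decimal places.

SS loadings for F2 = 0.76² + 0.79² + 0.38² + 0.21² + (-0.14)² + 0.79² = 2.0339
With 6 standardized items, total variance = 6. Proportion = 2.0339/6 = 0.3390 → 33.90%.

33.90%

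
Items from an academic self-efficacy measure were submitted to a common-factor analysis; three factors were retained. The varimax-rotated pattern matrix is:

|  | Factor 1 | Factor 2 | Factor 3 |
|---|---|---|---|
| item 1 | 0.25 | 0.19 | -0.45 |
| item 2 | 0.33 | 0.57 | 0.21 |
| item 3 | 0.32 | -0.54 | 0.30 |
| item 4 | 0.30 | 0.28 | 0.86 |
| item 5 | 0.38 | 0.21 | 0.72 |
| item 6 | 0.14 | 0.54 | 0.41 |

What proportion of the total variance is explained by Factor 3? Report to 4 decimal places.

0.2938

SS loadings for Factor 3 = (-0.45)² + 0.21² + 0.30² + 0.86² + 0.72² + 0.41² = 1.7627
Proportion of variance = 1.7627 / 6 = 0.2938.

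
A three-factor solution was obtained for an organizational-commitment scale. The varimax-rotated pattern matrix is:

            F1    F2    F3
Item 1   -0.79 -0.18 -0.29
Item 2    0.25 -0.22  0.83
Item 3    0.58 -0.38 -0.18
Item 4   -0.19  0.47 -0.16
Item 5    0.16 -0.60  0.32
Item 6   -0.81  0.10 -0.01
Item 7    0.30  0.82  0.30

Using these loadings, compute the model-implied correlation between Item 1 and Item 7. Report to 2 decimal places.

r̂ = Σ λ_i·λ_j across factors = (-0.79)(0.30) + (-0.18)(0.82) + (-0.29)(0.30)
  = -0.2370 -0.1476 -0.0870 = -0.4716

-0.47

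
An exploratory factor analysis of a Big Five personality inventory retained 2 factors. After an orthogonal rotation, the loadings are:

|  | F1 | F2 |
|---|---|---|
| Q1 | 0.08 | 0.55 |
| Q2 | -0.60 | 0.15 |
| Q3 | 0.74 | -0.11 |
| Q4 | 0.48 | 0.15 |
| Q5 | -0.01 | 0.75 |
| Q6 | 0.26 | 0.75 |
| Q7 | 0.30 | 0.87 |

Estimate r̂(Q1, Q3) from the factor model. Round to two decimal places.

r̂ = Σ λ_i·λ_j across factors = (0.08)(0.74) + (0.55)(-0.11)
  = +0.0592 -0.0605 = -0.0013

-0.00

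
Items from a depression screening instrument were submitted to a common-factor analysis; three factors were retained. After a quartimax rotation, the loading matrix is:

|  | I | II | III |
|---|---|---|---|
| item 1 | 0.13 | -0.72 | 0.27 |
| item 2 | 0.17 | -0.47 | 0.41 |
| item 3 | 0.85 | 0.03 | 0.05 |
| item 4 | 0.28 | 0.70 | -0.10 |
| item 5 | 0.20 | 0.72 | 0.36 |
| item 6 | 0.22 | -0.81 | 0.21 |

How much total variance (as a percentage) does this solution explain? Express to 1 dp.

Communalities: 0.6082, 0.4179, 0.7259, 0.5784, 0.6880, 0.7486; Σh² = 3.7670.
Total variance with 6 standardized items is 6, so the solution explains 3.7670/6 = 0.6278 = 62.78%.

62.8%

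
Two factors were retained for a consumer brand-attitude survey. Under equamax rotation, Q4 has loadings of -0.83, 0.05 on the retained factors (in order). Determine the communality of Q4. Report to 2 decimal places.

0.69

h² = (-0.83)² + 0.05² = 0.6889 + 0.0025 = 0.6914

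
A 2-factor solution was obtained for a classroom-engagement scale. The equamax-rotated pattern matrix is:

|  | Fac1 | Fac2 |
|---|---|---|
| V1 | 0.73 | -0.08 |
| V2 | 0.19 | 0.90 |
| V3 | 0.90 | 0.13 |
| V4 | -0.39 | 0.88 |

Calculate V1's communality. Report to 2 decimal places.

0.54

h² = 0.73² + (-0.08)² = 0.5329 + 0.0064 = 0.5393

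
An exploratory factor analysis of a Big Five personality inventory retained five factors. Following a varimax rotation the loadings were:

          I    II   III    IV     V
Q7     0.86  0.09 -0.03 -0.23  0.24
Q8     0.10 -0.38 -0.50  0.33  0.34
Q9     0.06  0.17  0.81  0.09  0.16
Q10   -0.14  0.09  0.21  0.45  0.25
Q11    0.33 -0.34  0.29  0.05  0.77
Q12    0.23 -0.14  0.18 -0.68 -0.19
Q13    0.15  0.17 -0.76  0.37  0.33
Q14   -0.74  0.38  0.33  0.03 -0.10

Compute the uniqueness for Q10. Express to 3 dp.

h² = (-0.14)² + 0.09² + 0.21² + 0.45² + 0.25² = 0.0196 + 0.0081 + 0.0441 + 0.2025 + 0.0625 = 0.3368
Uniqueness u² = 1 − h² = 1 − 0.3368 = 0.6632

0.663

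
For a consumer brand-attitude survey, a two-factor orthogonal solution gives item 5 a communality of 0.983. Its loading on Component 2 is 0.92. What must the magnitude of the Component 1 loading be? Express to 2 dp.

0.37

Under orthogonal rotation h² = Σλ², so λ_Component 1² = h² − (0.8464) = 0.983 − 0.8464 = 0.1366.
|λ| = √0.1366 = 0.3696.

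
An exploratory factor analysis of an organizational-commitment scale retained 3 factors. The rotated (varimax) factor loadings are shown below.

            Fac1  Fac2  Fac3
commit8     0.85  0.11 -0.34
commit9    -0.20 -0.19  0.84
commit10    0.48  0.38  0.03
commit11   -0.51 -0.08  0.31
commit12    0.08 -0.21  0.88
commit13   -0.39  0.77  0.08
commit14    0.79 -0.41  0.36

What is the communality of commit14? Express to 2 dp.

0.92

h² = 0.79² + (-0.41)² + 0.36² = 0.6241 + 0.1681 + 0.1296 = 0.9218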